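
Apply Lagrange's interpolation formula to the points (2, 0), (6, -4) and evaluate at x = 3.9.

Lagrange interpolation formula:
P(x) = Σ yᵢ × Lᵢ(x)
where Lᵢ(x) = Π_{j≠i} (x - xⱼ)/(xᵢ - xⱼ)

L_0(3.9) = (3.9 - 6)/(2 - 6) = 0.525000
L_1(3.9) = (3.9 - 2)/(6 - 2) = 0.475000

P(3.9) = 0×L_0(3.9) + (-4)×L_1(3.9)
P(3.9) = -1.900000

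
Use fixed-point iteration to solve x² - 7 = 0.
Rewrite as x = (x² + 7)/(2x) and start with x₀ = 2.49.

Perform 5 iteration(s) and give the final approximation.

Equation: x² - 7 = 0
Fixed-point form: x = (x² + 7)/(2x)
x₀ = 2.49

x_1 = g(2.490000) = 2.650622
x_2 = g(2.650622) = 2.645756
x_3 = g(2.645756) = 2.645751
x_4 = g(2.645751) = 2.645751
x_5 = g(2.645751) = 2.645751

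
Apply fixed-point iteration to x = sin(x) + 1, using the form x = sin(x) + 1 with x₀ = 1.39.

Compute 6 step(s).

Equation: x = sin(x) + 1
Fixed-point form: x = sin(x) + 1
x₀ = 1.39

x_1 = g(1.390000) = 1.983701
x_2 = g(1.983701) = 1.915959
x_3 = g(1.915959) = 1.941020
x_4 = g(1.941020) = 1.932246
x_5 = g(1.932246) = 1.935385
x_6 = g(1.935385) = 1.934270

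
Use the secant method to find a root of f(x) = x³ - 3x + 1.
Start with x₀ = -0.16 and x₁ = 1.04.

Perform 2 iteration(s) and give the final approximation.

f(x) = x³ - 3x + 1
x₀ = -0.16, x₁ = 1.04

Secant formula: x_{n+1} = x_n - f(x_n)(x_n - x_{n-1})/(f(x_n) - f(x_{n-1}))

Iteration 1:
  f(-0.160000) = 1.475904
  f(1.040000) = -0.995136
  x_2 = 1.040000 - (-0.995136)×(1.040000 - (-0.160000))/(-0.995136 - 1.475904)
       = 0.556737
Iteration 2:
  f(1.040000) = -0.995136
  f(0.556737) = -0.497646
  x_3 = 0.556737 - (-0.497646)×(0.556737 - 1.040000)/(-0.497646 - (-0.995136))
       = 0.073321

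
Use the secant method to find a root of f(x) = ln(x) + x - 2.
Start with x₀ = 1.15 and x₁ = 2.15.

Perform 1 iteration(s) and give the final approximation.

f(x) = ln(x) + x - 2
x₀ = 1.15, x₁ = 2.15

Secant formula: x_{n+1} = x_n - f(x_n)(x_n - x_{n-1})/(f(x_n) - f(x_{n-1}))

Iteration 1:
  f(1.150000) = -0.710238
  f(2.150000) = 0.915468
  x_2 = 2.150000 - 0.915468×(2.150000 - 1.150000)/(0.915468 - (-0.710238))
       = 1.586880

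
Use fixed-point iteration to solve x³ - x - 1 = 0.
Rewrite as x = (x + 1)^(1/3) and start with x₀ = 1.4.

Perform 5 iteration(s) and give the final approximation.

Equation: x³ - x - 1 = 0
Fixed-point form: x = (x + 1)^(1/3)
x₀ = 1.4

x_1 = g(1.400000) = 1.338866
x_2 = g(1.338866) = 1.327400
x_3 = g(1.327400) = 1.325227
x_4 = g(1.325227) = 1.324815
x_5 = g(1.324815) = 1.324736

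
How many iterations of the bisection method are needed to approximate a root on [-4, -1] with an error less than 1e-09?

We need (b-a)/2^n ≤ 1e-09
(-1 - (-4))/2^n ≤ 1e-09
3/2^n ≤ 1e-09
2^n ≥ 3000000000
n ≥ log₂(3000000000) = 31.48
n ≥ 32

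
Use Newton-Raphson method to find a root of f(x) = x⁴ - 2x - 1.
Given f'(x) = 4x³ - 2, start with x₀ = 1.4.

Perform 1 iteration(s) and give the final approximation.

f(x) = x⁴ - 2x - 1
f'(x) = 4x³ - 2
x₀ = 1.4

Newton-Raphson formula: x_{n+1} = x_n - f(x_n)/f'(x_n)

Iteration 1:
  f(1.400000) = 0.041600
  f'(1.400000) = 8.976000
  x_1 = 1.400000 - 0.041600/8.976000 = 1.395365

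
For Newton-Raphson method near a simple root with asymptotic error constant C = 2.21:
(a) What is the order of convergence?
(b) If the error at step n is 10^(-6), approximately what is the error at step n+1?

(a) Newton-Raphson has quadratic (order 2) convergence near simple roots.
    This means |e_{n+1}| ≈ C|e_n|².

(b) With |e_n| = 10^(-6) and C = 2.21:
    |e_{n+1}| ≈ 2.21 × (10^(-6))² = 2.21 × 10^(-12)

(a) 2 (quadratic); (b) |e_{n+1}| ≈ 2.210e-12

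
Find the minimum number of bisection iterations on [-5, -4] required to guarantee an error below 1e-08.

We need (b-a)/2^n ≤ 1e-08
(-4 - (-5))/2^n ≤ 1e-08
1/2^n ≤ 1e-08
2^n ≥ 100000000
n ≥ log₂(100000000) = 26.58
n ≥ 27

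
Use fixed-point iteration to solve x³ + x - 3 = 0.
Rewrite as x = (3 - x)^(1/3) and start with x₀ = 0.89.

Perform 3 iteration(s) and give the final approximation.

Equation: x³ + x - 3 = 0
Fixed-point form: x = (3 - x)^(1/3)
x₀ = 0.89

x_1 = g(0.890000) = 1.282609
x_2 = g(1.282609) = 1.197539
x_3 = g(1.197539) = 1.216994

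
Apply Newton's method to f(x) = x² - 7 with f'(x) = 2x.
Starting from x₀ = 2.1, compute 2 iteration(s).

f(x) = x² - 7
f'(x) = 2x
x₀ = 2.1

Newton-Raphson formula: x_{n+1} = x_n - f(x_n)/f'(x_n)

Iteration 1:
  f(2.100000) = -2.590000
  f'(2.100000) = 4.200000
  x_1 = 2.100000 - (-2.590000)/4.200000 = 2.716667
Iteration 2:
  f(2.716667) = 0.380278
  f'(2.716667) = 5.433333
  x_2 = 2.716667 - 0.380278/5.433333 = 2.646677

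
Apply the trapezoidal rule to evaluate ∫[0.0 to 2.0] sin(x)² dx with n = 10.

f(x) = sin(x)²
a = 0.0, b = 2.0, n = 10
h = (b - a)/n = 0.200000

Trapezoidal rule: (h/2)[f(x₀) + 2f(x₁) + 2f(x₂) + ... + f(xₙ)]

x_0 = 0.0000, f(x_0) = 0.000000, coefficient = 1
x_1 = 0.2000, f(x_1) = 0.039470, coefficient = 2
x_2 = 0.4000, f(x_2) = 0.151647, coefficient = 2
x_3 = 0.6000, f(x_3) = 0.318821, coefficient = 2
x_4 = 0.8000, f(x_4) = 0.514600, coefficient = 2
x_5 = 1.0000, f(x_5) = 0.708073, coefficient = 2
x_6 = 1.2000, f(x_6) = 0.868697, coefficient = 2
x_7 = 1.4000, f(x_7) = 0.971111, coefficient = 2
x_8 = 1.6000, f(x_8) = 0.999147, coefficient = 2
x_9 = 1.8000, f(x_9) = 0.948379, coefficient = 2
x_10 = 2.0000, f(x_10) = 0.826822, coefficient = 1

I ≈ (0.200000/2) × 11.866712 = 1.186671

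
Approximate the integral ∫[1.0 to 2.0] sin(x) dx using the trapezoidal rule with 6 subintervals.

f(x) = sin(x)
a = 1.0, b = 2.0, n = 6
h = (b - a)/n = 0.166667

Trapezoidal rule: (h/2)[f(x₀) + 2f(x₁) + 2f(x₂) + ... + f(xₙ)]

x_0 = 1.0000, f(x_0) = 0.841471, coefficient = 1
x_1 = 1.1667, f(x_1) = 0.919445, coefficient = 2
x_2 = 1.3333, f(x_2) = 0.971938, coefficient = 2
x_3 = 1.5000, f(x_3) = 0.997495, coefficient = 2
x_4 = 1.6667, f(x_4) = 0.995408, coefficient = 2
x_5 = 1.8333, f(x_5) = 0.965735, coefficient = 2
x_6 = 2.0000, f(x_6) = 0.909297, coefficient = 1

I ≈ (0.166667/2) × 11.450809 = 0.954234
Exact value: 0.956449
Error: 0.002215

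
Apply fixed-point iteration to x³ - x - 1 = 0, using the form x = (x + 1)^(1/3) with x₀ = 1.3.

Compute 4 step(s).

Equation: x³ - x - 1 = 0
Fixed-point form: x = (x + 1)^(1/3)
x₀ = 1.3

x_1 = g(1.300000) = 1.320006
x_2 = g(1.320006) = 1.323822
x_3 = g(1.323822) = 1.324548
x_4 = g(1.324548) = 1.324686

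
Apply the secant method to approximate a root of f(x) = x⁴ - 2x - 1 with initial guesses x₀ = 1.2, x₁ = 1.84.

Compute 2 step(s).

f(x) = x⁴ - 2x - 1
x₀ = 1.2, x₁ = 1.84

Secant formula: x_{n+1} = x_n - f(x_n)(x_n - x_{n-1})/(f(x_n) - f(x_{n-1}))

Iteration 1:
  f(1.200000) = -1.326400
  f(1.840000) = 6.782287
  x_2 = 1.840000 - 6.782287×(1.840000 - 1.200000)/(6.782287 - (-1.326400))
       = 1.304690
Iteration 2:
  f(1.840000) = 6.782287
  f(1.304690) = -0.711843
  x_3 = 1.304690 - (-0.711843)×(1.304690 - 1.840000)/(-0.711843 - 6.782287)
       = 1.355537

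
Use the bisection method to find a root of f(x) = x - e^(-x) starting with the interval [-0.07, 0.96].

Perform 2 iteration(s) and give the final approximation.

f(x) = x - e^(-x)
Initial interval: [-0.07, 0.96]

Iteration 1:
  c_1 = (-0.070000 + 0.960000)/2 = 0.445000
  f(c_1) = f(0.445000) = -0.195824
  f(a) × f(c) ≥ 0, new interval: [0.445000, 0.960000]
Iteration 2:
  c_2 = (0.445000 + 0.960000)/2 = 0.702500
  f(c_2) = f(0.702500) = 0.207155
  f(a) × f(c) < 0, new interval: [0.445000, 0.702500]

After 2 iteration(s), the approximation is c_2 = 0.702500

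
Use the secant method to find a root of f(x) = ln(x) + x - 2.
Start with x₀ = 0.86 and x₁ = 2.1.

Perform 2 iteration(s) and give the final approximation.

f(x) = ln(x) + x - 2
x₀ = 0.86, x₁ = 2.1

Secant formula: x_{n+1} = x_n - f(x_n)(x_n - x_{n-1})/(f(x_n) - f(x_{n-1}))

Iteration 1:
  f(0.860000) = -1.290823
  f(2.100000) = 0.841937
  x_2 = 2.100000 - 0.841937×(2.100000 - 0.860000)/(0.841937 - (-1.290823))
       = 1.610492
Iteration 2:
  f(2.100000) = 0.841937
  f(1.610492) = 0.087032
  x_3 = 1.610492 - 0.087032×(1.610492 - 2.100000)/(0.087032 - 0.841937)
       = 1.554057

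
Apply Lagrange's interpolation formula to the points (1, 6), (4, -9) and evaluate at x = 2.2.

Lagrange interpolation formula:
P(x) = Σ yᵢ × Lᵢ(x)
where Lᵢ(x) = Π_{j≠i} (x - xⱼ)/(xᵢ - xⱼ)

L_0(2.2) = (2.2 - 4)/(1 - 4) = 0.600000
L_1(2.2) = (2.2 - 1)/(4 - 1) = 0.400000

P(2.2) = 6×L_0(2.2) + (-9)×L_1(2.2)
P(2.2) = 0.000000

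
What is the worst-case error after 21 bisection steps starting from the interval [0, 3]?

Bisection error bound: |error| ≤ (b-a)/2^n
|error| ≤ (3 - 0)/2^21 = 3/2^21
|error| ≤ 0.0000014305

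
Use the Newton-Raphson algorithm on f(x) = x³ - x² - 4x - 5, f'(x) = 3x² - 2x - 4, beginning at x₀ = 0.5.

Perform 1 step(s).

f(x) = x³ - x² - 4x - 5
f'(x) = 3x² - 2x - 4
x₀ = 0.5

Newton-Raphson formula: x_{n+1} = x_n - f(x_n)/f'(x_n)

Iteration 1:
  f(0.500000) = -7.125000
  f'(0.500000) = -4.250000
  x_1 = 0.500000 - (-7.125000)/(-4.250000) = -1.176471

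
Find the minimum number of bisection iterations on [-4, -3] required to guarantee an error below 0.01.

We need (b-a)/2^n ≤ 0.01
(-3 - (-4))/2^n ≤ 0.01
1/2^n ≤ 0.01
2^n ≥ 100
n ≥ log₂(100) = 6.64
n ≥ 7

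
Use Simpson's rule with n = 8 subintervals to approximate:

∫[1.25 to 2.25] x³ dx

f(x) = x³
a = 1.25, b = 2.25, n = 8
h = (b - a)/n = 0.125000

Simpson's rule: (h/3)[f(x₀) + 4f(x₁) + 2f(x₂) + ... + f(xₙ)]

x_0 = 1.2500, f(x_0) = 1.953125, coefficient = 1
x_1 = 1.3750, f(x_1) = 2.599609, coefficient = 4
x_2 = 1.5000, f(x_2) = 3.375000, coefficient = 2
x_3 = 1.6250, f(x_3) = 4.291016, coefficient = 4
x_4 = 1.7500, f(x_4) = 5.359375, coefficient = 2
x_5 = 1.8750, f(x_5) = 6.591797, coefficient = 4
x_6 = 2.0000, f(x_6) = 8.000000, coefficient = 2
x_7 = 2.1250, f(x_7) = 9.595703, coefficient = 4
x_8 = 2.2500, f(x_8) = 11.390625, coefficient = 1

I ≈ (0.125000/3) × 139.125000 = 5.796875
Exact value: 5.796875
Error: 0.000000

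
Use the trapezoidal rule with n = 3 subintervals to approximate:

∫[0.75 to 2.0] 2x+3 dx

f(x) = 2x+3
a = 0.75, b = 2.0, n = 3
h = (b - a)/n = 0.416667

Trapezoidal rule: (h/2)[f(x₀) + 2f(x₁) + 2f(x₂) + ... + f(xₙ)]

x_0 = 0.7500, f(x_0) = 4.500000, coefficient = 1
x_1 = 1.1667, f(x_1) = 5.333333, coefficient = 2
x_2 = 1.5833, f(x_2) = 6.166667, coefficient = 2
x_3 = 2.0000, f(x_3) = 7.000000, coefficient = 1

I ≈ (0.416667/2) × 34.500000 = 7.187500
Exact value: 7.187500
Error: 0.000000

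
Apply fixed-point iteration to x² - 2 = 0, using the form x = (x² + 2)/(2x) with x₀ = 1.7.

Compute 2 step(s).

Equation: x² - 2 = 0
Fixed-point form: x = (x² + 2)/(2x)
x₀ = 1.7

x_1 = g(1.700000) = 1.438235
x_2 = g(1.438235) = 1.414414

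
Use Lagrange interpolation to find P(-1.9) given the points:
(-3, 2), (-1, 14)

Lagrange interpolation formula:
P(x) = Σ yᵢ × Lᵢ(x)
where Lᵢ(x) = Π_{j≠i} (x - xⱼ)/(xᵢ - xⱼ)

L_0(-1.9) = (-1.9 - (-1))/(-3 - (-1)) = 0.450000
L_1(-1.9) = (-1.9 - (-3))/(-1 - (-3)) = 0.550000

P(-1.9) = 2×L_0(-1.9) + 14×L_1(-1.9)
P(-1.9) = 8.600000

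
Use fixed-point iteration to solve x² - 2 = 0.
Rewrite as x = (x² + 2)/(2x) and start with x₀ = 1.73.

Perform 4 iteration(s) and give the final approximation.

Equation: x² - 2 = 0
Fixed-point form: x = (x² + 2)/(2x)
x₀ = 1.73

x_1 = g(1.730000) = 1.443035
x_2 = g(1.443035) = 1.414501
x_3 = g(1.414501) = 1.414214
x_4 = g(1.414214) = 1.414214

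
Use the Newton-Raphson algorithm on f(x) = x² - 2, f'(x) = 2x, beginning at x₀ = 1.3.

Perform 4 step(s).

f(x) = x² - 2
f'(x) = 2x
x₀ = 1.3

Newton-Raphson formula: x_{n+1} = x_n - f(x_n)/f'(x_n)

Iteration 1:
  f(1.300000) = -0.310000
  f'(1.300000) = 2.600000
  x_1 = 1.300000 - (-0.310000)/2.600000 = 1.419231
Iteration 2:
  f(1.419231) = 0.014216
  f'(1.419231) = 2.838462
  x_2 = 1.419231 - 0.014216/2.838462 = 1.414222
Iteration 3:
  f(1.414222) = 0.000025
  f'(1.414222) = 2.828445
  x_3 = 1.414222 - 0.000025/2.828445 = 1.414214
Iteration 4:
  f(1.414214) = 0.000000
  f'(1.414214) = 2.828427
  x_4 = 1.414214 - 0.000000/2.828427 = 1.414214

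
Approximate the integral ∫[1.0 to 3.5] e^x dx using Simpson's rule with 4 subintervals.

f(x) = e^x
a = 1.0, b = 3.5, n = 4
h = (b - a)/n = 0.625000

Simpson's rule: (h/3)[f(x₀) + 4f(x₁) + 2f(x₂) + ... + f(xₙ)]

x_0 = 1.0000, f(x_0) = 2.718282, coefficient = 1
x_1 = 1.6250, f(x_1) = 5.078419, coefficient = 4
x_2 = 2.2500, f(x_2) = 9.487736, coefficient = 2
x_3 = 2.8750, f(x_3) = 17.725424, coefficient = 4
x_4 = 3.5000, f(x_4) = 33.115452, coefficient = 1

I ≈ (0.625000/3) × 146.024578 = 30.421787
Exact value: 30.397170
Error: 0.024617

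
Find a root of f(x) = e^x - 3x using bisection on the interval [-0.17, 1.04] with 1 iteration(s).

f(x) = e^x - 3x
Initial interval: [-0.17, 1.04]

Iteration 1:
  c_1 = (-0.170000 + 1.040000)/2 = 0.435000
  f(c_1) = f(0.435000) = 0.239963
  f(a) × f(c) ≥ 0, new interval: [0.435000, 1.040000]

After 1 iteration(s), the approximation is c_1 = 0.435000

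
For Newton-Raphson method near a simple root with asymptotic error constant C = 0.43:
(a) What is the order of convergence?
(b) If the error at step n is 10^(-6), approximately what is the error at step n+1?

(a) Newton-Raphson has quadratic (order 2) convergence near simple roots.
    This means |e_{n+1}| ≈ C|e_n|².

(b) With |e_n| = 10^(-6) and C = 0.43:
    |e_{n+1}| ≈ 0.43 × (10^(-6))² = 0.43 × 10^(-12)

(a) 2 (quadratic); (b) |e_{n+1}| ≈ 4.300e-13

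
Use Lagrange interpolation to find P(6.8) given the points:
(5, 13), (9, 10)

Lagrange interpolation formula:
P(x) = Σ yᵢ × Lᵢ(x)
where Lᵢ(x) = Π_{j≠i} (x - xⱼ)/(xᵢ - xⱼ)

L_0(6.8) = (6.8 - 9)/(5 - 9) = 0.550000
L_1(6.8) = (6.8 - 5)/(9 - 5) = 0.450000

P(6.8) = 13×L_0(6.8) + 10×L_1(6.8)
P(6.8) = 11.650000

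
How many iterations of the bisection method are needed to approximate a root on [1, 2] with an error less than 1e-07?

We need (b-a)/2^n ≤ 1e-07
(2 - 1)/2^n ≤ 1e-07
1/2^n ≤ 1e-07
2^n ≥ 10000000
n ≥ log₂(10000000) = 23.25
n ≥ 24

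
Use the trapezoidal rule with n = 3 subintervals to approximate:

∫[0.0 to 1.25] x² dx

f(x) = x²
a = 0.0, b = 1.25, n = 3
h = (b - a)/n = 0.416667

Trapezoidal rule: (h/2)[f(x₀) + 2f(x₁) + 2f(x₂) + ... + f(xₙ)]

x_0 = 0.0000, f(x_0) = 0.000000, coefficient = 1
x_1 = 0.4167, f(x_1) = 0.173611, coefficient = 2
x_2 = 0.8333, f(x_2) = 0.694444, coefficient = 2
x_3 = 1.2500, f(x_3) = 1.562500, coefficient = 1

I ≈ (0.416667/2) × 3.298611 = 0.687211
Exact value: 0.651042
Error: 0.036169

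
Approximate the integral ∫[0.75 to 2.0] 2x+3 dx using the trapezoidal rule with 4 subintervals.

f(x) = 2x+3
a = 0.75, b = 2.0, n = 4
h = (b - a)/n = 0.312500

Trapezoidal rule: (h/2)[f(x₀) + 2f(x₁) + 2f(x₂) + ... + f(xₙ)]

x_0 = 0.7500, f(x_0) = 4.500000, coefficient = 1
x_1 = 1.0625, f(x_1) = 5.125000, coefficient = 2
x_2 = 1.3750, f(x_2) = 5.750000, coefficient = 2
x_3 = 1.6875, f(x_3) = 6.375000, coefficient = 2
x_4 = 2.0000, f(x_4) = 7.000000, coefficient = 1

I ≈ (0.312500/2) × 46.000000 = 7.187500
Exact value: 7.187500
Error: 0.000000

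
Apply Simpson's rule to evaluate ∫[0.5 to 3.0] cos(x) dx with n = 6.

f(x) = cos(x)
a = 0.5, b = 3.0, n = 6
h = (b - a)/n = 0.416667

Simpson's rule: (h/3)[f(x₀) + 4f(x₁) + 2f(x₂) + ... + f(xₙ)]

x_0 = 0.5000, f(x_0) = 0.877583, coefficient = 1
x_1 = 0.9167, f(x_1) = 0.608469, coefficient = 4
x_2 = 1.3333, f(x_2) = 0.235238, coefficient = 2
x_3 = 1.7500, f(x_3) = -0.178246, coefficient = 4
x_4 = 2.1667, f(x_4) = -0.561229, coefficient = 2
x_5 = 2.5833, f(x_5) = -0.848178, coefficient = 4
x_6 = 3.0000, f(x_6) = -0.989992, coefficient = 1

I ≈ (0.416667/3) × -2.436216 = -0.338363
Exact value: -0.338306
Error: 0.000058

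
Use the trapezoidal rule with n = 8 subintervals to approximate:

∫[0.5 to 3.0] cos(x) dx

f(x) = cos(x)
a = 0.5, b = 3.0, n = 8
h = (b - a)/n = 0.312500

Trapezoidal rule: (h/2)[f(x₀) + 2f(x₁) + 2f(x₂) + ... + f(xₙ)]

x_0 = 0.5000, f(x_0) = 0.877583, coefficient = 1
x_1 = 0.8125, f(x_1) = 0.687686, coefficient = 2
x_2 = 1.1250, f(x_2) = 0.431177, coefficient = 2
x_3 = 1.4375, f(x_3) = 0.132902, coefficient = 2
x_4 = 1.7500, f(x_4) = -0.178246, coefficient = 2
x_5 = 2.0625, f(x_5) = -0.472128, coefficient = 2
x_6 = 2.3750, f(x_6) = -0.720278, coefficient = 2
x_7 = 2.6875, f(x_7) = -0.898659, coefficient = 2
x_8 = 3.0000, f(x_8) = -0.989992, coefficient = 1

I ≈ (0.312500/2) × -2.147507 = -0.335548
Exact value: -0.338306
Error: 0.002758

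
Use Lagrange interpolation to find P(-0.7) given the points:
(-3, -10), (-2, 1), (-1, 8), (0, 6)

Lagrange interpolation formula:
P(x) = Σ yᵢ × Lᵢ(x)
where Lᵢ(x) = Π_{j≠i} (x - xⱼ)/(xᵢ - xⱼ)

L_0(-0.7) = (-0.7 - (-2))/(-3 - (-2)) × (-0.7 - (-1))/(-3 - (-1)) × (-0.7 - 0)/(-3 - 0) = 0.045500
L_1(-0.7) = (-0.7 - (-3))/(-2 - (-3)) × (-0.7 - (-1))/(-2 - (-1)) × (-0.7 - 0)/(-2 - 0) = -0.241500
L_2(-0.7) = (-0.7 - (-3))/(-1 - (-3)) × (-0.7 - (-2))/(-1 - (-2)) × (-0.7 - 0)/(-1 - 0) = 1.046500
L_3(-0.7) = (-0.7 - (-3))/(0 - (-3)) × (-0.7 - (-2))/(0 - (-2)) × (-0.7 - (-1))/(0 - (-1)) = 0.149500

P(-0.7) = (-10)×L_0(-0.7) + 1×L_1(-0.7) + 8×L_2(-0.7) + 6×L_3(-0.7)
P(-0.7) = 8.572500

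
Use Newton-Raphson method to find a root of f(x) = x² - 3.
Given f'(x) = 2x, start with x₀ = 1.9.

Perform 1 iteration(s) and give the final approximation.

f(x) = x² - 3
f'(x) = 2x
x₀ = 1.9

Newton-Raphson formula: x_{n+1} = x_n - f(x_n)/f'(x_n)

Iteration 1:
  f(1.900000) = 0.610000
  f'(1.900000) = 3.800000
  x_1 = 1.900000 - 0.610000/3.800000 = 1.739474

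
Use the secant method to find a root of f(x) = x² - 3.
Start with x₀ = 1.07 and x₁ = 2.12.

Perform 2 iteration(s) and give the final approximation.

f(x) = x² - 3
x₀ = 1.07, x₁ = 2.12

Secant formula: x_{n+1} = x_n - f(x_n)(x_n - x_{n-1})/(f(x_n) - f(x_{n-1}))

Iteration 1:
  f(1.070000) = -1.855100
  f(2.120000) = 1.494400
  x_2 = 2.120000 - 1.494400×(2.120000 - 1.070000)/(1.494400 - (-1.855100))
       = 1.651536
Iteration 2:
  f(2.120000) = 1.494400
  f(1.651536) = -0.272429
  x_3 = 1.651536 - (-0.272429)×(1.651536 - 2.120000)/(-0.272429 - 1.494400)
       = 1.723769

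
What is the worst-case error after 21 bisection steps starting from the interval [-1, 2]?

Bisection error bound: |error| ≤ (b-a)/2^n
|error| ≤ (2 - (-1))/2^21 = 3/2^21
|error| ≤ 0.0000014305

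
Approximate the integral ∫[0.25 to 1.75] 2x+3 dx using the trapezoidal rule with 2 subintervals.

f(x) = 2x+3
a = 0.25, b = 1.75, n = 2
h = (b - a)/n = 0.750000

Trapezoidal rule: (h/2)[f(x₀) + 2f(x₁) + 2f(x₂) + ... + f(xₙ)]

x_0 = 0.2500, f(x_0) = 3.500000, coefficient = 1
x_1 = 1.0000, f(x_1) = 5.000000, coefficient = 2
x_2 = 1.7500, f(x_2) = 6.500000, coefficient = 1

I ≈ (0.750000/2) × 20.000000 = 7.500000
Exact value: 7.500000
Error: 0.000000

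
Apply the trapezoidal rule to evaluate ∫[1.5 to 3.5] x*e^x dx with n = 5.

f(x) = x*e^x
a = 1.5, b = 3.5, n = 5
h = (b - a)/n = 0.400000

Trapezoidal rule: (h/2)[f(x₀) + 2f(x₁) + 2f(x₂) + ... + f(xₙ)]

x_0 = 1.5000, f(x_0) = 6.722534, coefficient = 1
x_1 = 1.9000, f(x_1) = 12.703199, coefficient = 2
x_2 = 2.3000, f(x_2) = 22.940620, coefficient = 2
x_3 = 2.7000, f(x_3) = 40.175276, coefficient = 2
x_4 = 3.1000, f(x_4) = 68.813649, coefficient = 2
x_5 = 3.5000, f(x_5) = 115.904082, coefficient = 1

I ≈ (0.400000/2) × 411.892103 = 82.378421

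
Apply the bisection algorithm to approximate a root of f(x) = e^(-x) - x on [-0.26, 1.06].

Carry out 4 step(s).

f(x) = e^(-x) - x
Initial interval: [-0.26, 1.06]

Iteration 1:
  c_1 = (-0.260000 + 1.060000)/2 = 0.400000
  f(c_1) = f(0.400000) = 0.270320
  f(a) × f(c) ≥ 0, new interval: [0.400000, 1.060000]
Iteration 2:
  c_2 = (0.400000 + 1.060000)/2 = 0.730000
  f(c_2) = f(0.730000) = -0.248091
  f(a) × f(c) < 0, new interval: [0.400000, 0.730000]
Iteration 3:
  c_3 = (0.400000 + 0.730000)/2 = 0.565000
  f(c_3) = f(0.565000) = 0.003360
  f(a) × f(c) ≥ 0, new interval: [0.565000, 0.730000]
Iteration 4:
  c_4 = (0.565000 + 0.730000)/2 = 0.647500
  f(c_4) = f(0.647500) = -0.124147
  f(a) × f(c) < 0, new interval: [0.565000, 0.647500]

After 4 iteration(s), the approximation is c_4 = 0.647500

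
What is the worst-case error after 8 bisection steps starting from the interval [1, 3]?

Bisection error bound: |error| ≤ (b-a)/2^n
|error| ≤ (3 - 1)/2^8 = 2/2^8
|error| ≤ 0.0078125000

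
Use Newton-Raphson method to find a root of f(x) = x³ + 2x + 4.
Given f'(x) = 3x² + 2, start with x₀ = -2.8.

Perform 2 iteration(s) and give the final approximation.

f(x) = x³ + 2x + 4
f'(x) = 3x² + 2
x₀ = -2.8

Newton-Raphson formula: x_{n+1} = x_n - f(x_n)/f'(x_n)

Iteration 1:
  f(-2.800000) = -23.552000
  f'(-2.800000) = 25.520000
  x_1 = -2.800000 - (-23.552000)/25.520000 = -1.877116
Iteration 2:
  f(-1.877116) = -6.368371
  f'(-1.877116) = 12.570693
  x_2 = -1.877116 - (-6.368371)/12.570693 = -1.370511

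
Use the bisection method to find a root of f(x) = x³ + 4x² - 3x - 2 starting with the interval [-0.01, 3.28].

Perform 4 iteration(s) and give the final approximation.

f(x) = x³ + 4x² - 3x - 2
Initial interval: [-0.01, 3.28]

Iteration 1:
  c_1 = (-0.010000 + 3.280000)/2 = 1.635000
  f(c_1) = f(1.635000) = 8.158623
  f(a) × f(c) < 0, new interval: [-0.010000, 1.635000]
Iteration 2:
  c_2 = (-0.010000 + 1.635000)/2 = 0.812500
  f(c_2) = f(0.812500) = -1.260498
  f(a) × f(c) ≥ 0, new interval: [0.812500, 1.635000]
Iteration 3:
  c_3 = (0.812500 + 1.635000)/2 = 1.223750
  f(c_3) = f(1.223750) = 2.151650
  f(a) × f(c) < 0, new interval: [0.812500, 1.223750]
Iteration 4:
  c_4 = (0.812500 + 1.223750)/2 = 1.018125
  f(c_4) = f(1.018125) = 0.147306
  f(a) × f(c) < 0, new interval: [0.812500, 1.018125]

After 4 iteration(s), the approximation is c_4 = 1.018125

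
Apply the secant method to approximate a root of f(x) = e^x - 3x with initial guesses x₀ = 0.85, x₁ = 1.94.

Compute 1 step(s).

f(x) = e^x - 3x
x₀ = 0.85, x₁ = 1.94

Secant formula: x_{n+1} = x_n - f(x_n)(x_n - x_{n-1})/(f(x_n) - f(x_{n-1}))

Iteration 1:
  f(0.850000) = -0.210353
  f(1.940000) = 1.138751
  x_2 = 1.940000 - 1.138751×(1.940000 - 0.850000)/(1.138751 - (-0.210353))
       = 1.019953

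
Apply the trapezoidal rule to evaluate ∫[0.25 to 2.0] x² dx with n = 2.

f(x) = x²
a = 0.25, b = 2.0, n = 2
h = (b - a)/n = 0.875000

Trapezoidal rule: (h/2)[f(x₀) + 2f(x₁) + 2f(x₂) + ... + f(xₙ)]

x_0 = 0.2500, f(x_0) = 0.062500, coefficient = 1
x_1 = 1.1250, f(x_1) = 1.265625, coefficient = 2
x_2 = 2.0000, f(x_2) = 4.000000, coefficient = 1

I ≈ (0.875000/2) × 6.593750 = 2.884766
Exact value: 2.661458
Error: 0.223307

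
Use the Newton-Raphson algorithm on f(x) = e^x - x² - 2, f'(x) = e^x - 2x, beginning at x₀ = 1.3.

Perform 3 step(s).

f(x) = e^x - x² - 2
f'(x) = e^x - 2x
x₀ = 1.3

Newton-Raphson formula: x_{n+1} = x_n - f(x_n)/f'(x_n)

Iteration 1:
  f(1.300000) = -0.020703
  f'(1.300000) = 1.069297
  x_1 = 1.300000 - (-0.020703)/1.069297 = 1.319362
Iteration 2:
  f(1.319362) = 0.000317
  f'(1.319362) = 1.102309
  x_2 = 1.319362 - 0.000317/1.102309 = 1.319074
Iteration 3:
  f(1.319074) = 0.000000
  f'(1.319074) = 1.101808
  x_3 = 1.319074 - 0.000000/1.101808 = 1.319074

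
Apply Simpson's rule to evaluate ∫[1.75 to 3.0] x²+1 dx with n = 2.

f(x) = x²+1
a = 1.75, b = 3.0, n = 2
h = (b - a)/n = 0.625000

Simpson's rule: (h/3)[f(x₀) + 4f(x₁) + 2f(x₂) + ... + f(xₙ)]

x_0 = 1.7500, f(x_0) = 4.062500, coefficient = 1
x_1 = 2.3750, f(x_1) = 6.640625, coefficient = 4
x_2 = 3.0000, f(x_2) = 10.000000, coefficient = 1

I ≈ (0.625000/3) × 40.625000 = 8.463542
Exact value: 8.463542
Error: 0.000000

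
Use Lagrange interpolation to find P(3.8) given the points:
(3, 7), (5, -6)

Lagrange interpolation formula:
P(x) = Σ yᵢ × Lᵢ(x)
where Lᵢ(x) = Π_{j≠i} (x - xⱼ)/(xᵢ - xⱼ)

L_0(3.8) = (3.8 - 5)/(3 - 5) = 0.600000
L_1(3.8) = (3.8 - 3)/(5 - 3) = 0.400000

P(3.8) = 7×L_0(3.8) + (-6)×L_1(3.8)
P(3.8) = 1.800000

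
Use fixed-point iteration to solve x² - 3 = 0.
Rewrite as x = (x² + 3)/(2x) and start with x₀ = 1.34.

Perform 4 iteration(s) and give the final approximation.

Equation: x² - 3 = 0
Fixed-point form: x = (x² + 3)/(2x)
x₀ = 1.34

x_1 = g(1.340000) = 1.789403
x_2 = g(1.789403) = 1.732970
x_3 = g(1.732970) = 1.732051
x_4 = g(1.732051) = 1.732051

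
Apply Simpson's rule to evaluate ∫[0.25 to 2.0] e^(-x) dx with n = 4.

f(x) = e^(-x)
a = 0.25, b = 2.0, n = 4
h = (b - a)/n = 0.437500

Simpson's rule: (h/3)[f(x₀) + 4f(x₁) + 2f(x₂) + ... + f(xₙ)]

x_0 = 0.2500, f(x_0) = 0.778801, coefficient = 1
x_1 = 0.6875, f(x_1) = 0.502832, coefficient = 4
x_2 = 1.1250, f(x_2) = 0.324652, coefficient = 2
x_3 = 1.5625, f(x_3) = 0.209611, coefficient = 4
x_4 = 2.0000, f(x_4) = 0.135335, coefficient = 1

I ≈ (0.437500/3) × 4.413213 = 0.643594
Exact value: 0.643465
Error: 0.000128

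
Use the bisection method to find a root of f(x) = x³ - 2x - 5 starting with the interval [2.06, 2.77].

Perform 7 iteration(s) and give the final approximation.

f(x) = x³ - 2x - 5
Initial interval: [2.06, 2.77]

Iteration 1:
  c_1 = (2.060000 + 2.770000)/2 = 2.415000
  f(c_1) = f(2.415000) = 4.254823
  f(a) × f(c) < 0, new interval: [2.060000, 2.415000]
Iteration 2:
  c_2 = (2.060000 + 2.415000)/2 = 2.237500
  f(c_2) = f(2.237500) = 1.726834
  f(a) × f(c) < 0, new interval: [2.060000, 2.237500]
Iteration 3:
  c_3 = (2.060000 + 2.237500)/2 = 2.148750
  f(c_3) = f(2.148750) = 0.623551
  f(a) × f(c) < 0, new interval: [2.060000, 2.148750]
Iteration 4:
  c_4 = (2.060000 + 2.148750)/2 = 2.104375
  f(c_4) = f(2.104375) = 0.110252
  f(a) × f(c) < 0, new interval: [2.060000, 2.104375]
Iteration 5:
  c_5 = (2.060000 + 2.104375)/2 = 2.082187
  f(c_5) = f(2.082187) = -0.137041
  f(a) × f(c) ≥ 0, new interval: [2.082187, 2.104375]
Iteration 6:
  c_6 = (2.082187 + 2.104375)/2 = 2.093281
  f(c_6) = f(2.093281) = -0.014167
  f(a) × f(c) ≥ 0, new interval: [2.093281, 2.104375]
Iteration 7:
  c_7 = (2.093281 + 2.104375)/2 = 2.098828
  f(c_7) = f(2.098828) = 0.047848
  f(a) × f(c) < 0, new interval: [2.093281, 2.098828]

After 7 iteration(s), the approximation is c_7 = 2.098828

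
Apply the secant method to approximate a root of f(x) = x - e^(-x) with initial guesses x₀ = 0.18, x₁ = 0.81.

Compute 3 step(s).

f(x) = x - e^(-x)
x₀ = 0.18, x₁ = 0.81

Secant formula: x_{n+1} = x_n - f(x_n)(x_n - x_{n-1})/(f(x_n) - f(x_{n-1}))

Iteration 1:
  f(0.180000) = -0.655270
  f(0.810000) = 0.365142
  x_2 = 0.810000 - 0.365142×(0.810000 - 0.180000)/(0.365142 - (-0.655270))
       = 0.584562
Iteration 2:
  f(0.810000) = 0.365142
  f(0.584562) = 0.027212
  x_3 = 0.584562 - 0.027212×(0.584562 - 0.810000)/(0.027212 - 0.365142)
       = 0.566408
Iteration 3:
  f(0.584562) = 0.027212
  f(0.566408) = -0.001152
  x_4 = 0.566408 - (-0.001152)×(0.566408 - 0.584562)/(-0.001152 - 0.027212)
       = 0.567146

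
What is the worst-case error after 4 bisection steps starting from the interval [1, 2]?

Bisection error bound: |error| ≤ (b-a)/2^n
|error| ≤ (2 - 1)/2^4 = 1/2^4
|error| ≤ 0.0625000000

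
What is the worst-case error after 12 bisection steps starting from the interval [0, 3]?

Bisection error bound: |error| ≤ (b-a)/2^n
|error| ≤ (3 - 0)/2^12 = 3/2^12
|error| ≤ 0.0007324219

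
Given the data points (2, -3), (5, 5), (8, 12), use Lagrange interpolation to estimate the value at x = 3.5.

Lagrange interpolation formula:
P(x) = Σ yᵢ × Lᵢ(x)
where Lᵢ(x) = Π_{j≠i} (x - xⱼ)/(xᵢ - xⱼ)

L_0(3.5) = (3.5 - 5)/(2 - 5) × (3.5 - 8)/(2 - 8) = 0.375000
L_1(3.5) = (3.5 - 2)/(5 - 2) × (3.5 - 8)/(5 - 8) = 0.750000
L_2(3.5) = (3.5 - 2)/(8 - 2) × (3.5 - 5)/(8 - 5) = -0.125000

P(3.5) = (-3)×L_0(3.5) + 5×L_1(3.5) + 12×L_2(3.5)
P(3.5) = 1.125000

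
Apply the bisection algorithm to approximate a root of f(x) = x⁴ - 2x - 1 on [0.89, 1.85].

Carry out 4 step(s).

f(x) = x⁴ - 2x - 1
Initial interval: [0.89, 1.85]

Iteration 1:
  c_1 = (0.890000 + 1.850000)/2 = 1.370000
  f(c_1) = f(1.370000) = -0.217246
  f(a) × f(c) ≥ 0, new interval: [1.370000, 1.850000]
Iteration 2:
  c_2 = (1.370000 + 1.850000)/2 = 1.610000
  f(c_2) = f(1.610000) = 2.498982
  f(a) × f(c) < 0, new interval: [1.370000, 1.610000]
Iteration 3:
  c_3 = (1.370000 + 1.610000)/2 = 1.490000
  f(c_3) = f(1.490000) = 0.948844
  f(a) × f(c) < 0, new interval: [1.370000, 1.490000]
Iteration 4:
  c_4 = (1.370000 + 1.490000)/2 = 1.430000
  f(c_4) = f(1.430000) = 0.321616
  f(a) × f(c) < 0, new interval: [1.370000, 1.430000]

After 4 iteration(s), the approximation is c_4 = 1.430000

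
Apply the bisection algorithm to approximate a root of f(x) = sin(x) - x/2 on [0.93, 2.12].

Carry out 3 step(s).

f(x) = sin(x) - x/2
Initial interval: [0.93, 2.12]

Iteration 1:
  c_1 = (0.930000 + 2.120000)/2 = 1.525000
  f(c_1) = f(1.525000) = 0.236452
  f(a) × f(c) ≥ 0, new interval: [1.525000, 2.120000]
Iteration 2:
  c_2 = (1.525000 + 2.120000)/2 = 1.822500
  f(c_2) = f(1.822500) = 0.057240
  f(a) × f(c) ≥ 0, new interval: [1.822500, 2.120000]
Iteration 3:
  c_3 = (1.822500 + 2.120000)/2 = 1.971250
  f(c_3) = f(1.971250) = -0.064741
  f(a) × f(c) < 0, new interval: [1.822500, 1.971250]

After 3 iteration(s), the approximation is c_3 = 1.971250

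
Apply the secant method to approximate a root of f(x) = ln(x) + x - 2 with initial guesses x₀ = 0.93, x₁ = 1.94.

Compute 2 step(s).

f(x) = ln(x) + x - 2
x₀ = 0.93, x₁ = 1.94

Secant formula: x_{n+1} = x_n - f(x_n)(x_n - x_{n-1})/(f(x_n) - f(x_{n-1}))

Iteration 1:
  f(0.930000) = -1.142571
  f(1.940000) = 0.602688
  x_2 = 1.940000 - 0.602688×(1.940000 - 0.930000)/(0.602688 - (-1.142571))
       = 1.591218
Iteration 2:
  f(1.940000) = 0.602688
  f(1.591218) = 0.055718
  x_3 = 1.591218 - 0.055718×(1.591218 - 1.940000)/(0.055718 - 0.602688)
       = 1.555689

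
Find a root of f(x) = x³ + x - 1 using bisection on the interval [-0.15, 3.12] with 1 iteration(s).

f(x) = x³ + x - 1
Initial interval: [-0.15, 3.12]

Iteration 1:
  c_1 = (-0.150000 + 3.120000)/2 = 1.485000
  f(c_1) = f(1.485000) = 3.759759
  f(a) × f(c) < 0, new interval: [-0.150000, 1.485000]

After 1 iteration(s), the approximation is c_1 = 1.485000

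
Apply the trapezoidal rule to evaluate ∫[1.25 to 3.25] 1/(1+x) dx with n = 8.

f(x) = 1/(1+x)
a = 1.25, b = 3.25, n = 8
h = (b - a)/n = 0.250000

Trapezoidal rule: (h/2)[f(x₀) + 2f(x₁) + 2f(x₂) + ... + f(xₙ)]

x_0 = 1.2500, f(x_0) = 0.444444, coefficient = 1
x_1 = 1.5000, f(x_1) = 0.400000, coefficient = 2
x_2 = 1.7500, f(x_2) = 0.363636, coefficient = 2
x_3 = 2.0000, f(x_3) = 0.333333, coefficient = 2
x_4 = 2.2500, f(x_4) = 0.307692, coefficient = 2
x_5 = 2.5000, f(x_5) = 0.285714, coefficient = 2
x_6 = 2.7500, f(x_6) = 0.266667, coefficient = 2
x_7 = 3.0000, f(x_7) = 0.250000, coefficient = 2
x_8 = 3.2500, f(x_8) = 0.235294, coefficient = 1

I ≈ (0.250000/2) × 5.093824 = 0.636728
Exact value: 0.635989
Error: 0.000739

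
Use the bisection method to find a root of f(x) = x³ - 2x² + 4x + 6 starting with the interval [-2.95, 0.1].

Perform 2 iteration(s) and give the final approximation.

f(x) = x³ - 2x² + 4x + 6
Initial interval: [-2.95, 0.1]

Iteration 1:
  c_1 = (-2.950000 + 0.100000)/2 = -1.425000
  f(c_1) = f(-1.425000) = -6.654891
  f(a) × f(c) ≥ 0, new interval: [-1.425000, 0.100000]
Iteration 2:
  c_2 = (-1.425000 + 0.100000)/2 = -0.662500
  f(c_2) = f(-0.662500) = 2.181412
  f(a) × f(c) < 0, new interval: [-1.425000, -0.662500]

After 2 iteration(s), the approximation is c_2 = -0.662500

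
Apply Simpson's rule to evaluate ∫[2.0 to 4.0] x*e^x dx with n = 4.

f(x) = x*e^x
a = 2.0, b = 4.0, n = 4
h = (b - a)/n = 0.500000

Simpson's rule: (h/3)[f(x₀) + 4f(x₁) + 2f(x₂) + ... + f(xₙ)]

x_0 = 2.0000, f(x_0) = 14.778112, coefficient = 1
x_1 = 2.5000, f(x_1) = 30.456235, coefficient = 4
x_2 = 3.0000, f(x_2) = 60.256611, coefficient = 2
x_3 = 3.5000, f(x_3) = 115.904082, coefficient = 4
x_4 = 4.0000, f(x_4) = 218.392600, coefficient = 1

I ≈ (0.500000/3) × 939.125201 = 156.520867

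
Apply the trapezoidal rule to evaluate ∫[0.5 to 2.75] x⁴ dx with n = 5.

f(x) = x⁴
a = 0.5, b = 2.75, n = 5
h = (b - a)/n = 0.450000

Trapezoidal rule: (h/2)[f(x₀) + 2f(x₁) + 2f(x₂) + ... + f(xₙ)]

x_0 = 0.5000, f(x_0) = 0.062500, coefficient = 1
x_1 = 0.9500, f(x_1) = 0.814506, coefficient = 2
x_2 = 1.4000, f(x_2) = 3.841600, coefficient = 2
x_3 = 1.8500, f(x_3) = 11.713506, coefficient = 2
x_4 = 2.3000, f(x_4) = 27.984100, coefficient = 2
x_5 = 2.7500, f(x_5) = 57.191406, coefficient = 1

I ≈ (0.450000/2) × 145.961331 = 32.841300
Exact value: 31.449023
Error: 1.392276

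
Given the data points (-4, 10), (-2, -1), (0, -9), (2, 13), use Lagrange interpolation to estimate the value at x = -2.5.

Lagrange interpolation formula:
P(x) = Σ yᵢ × Lᵢ(x)
where Lᵢ(x) = Π_{j≠i} (x - xⱼ)/(xᵢ - xⱼ)

L_0(-2.5) = (-2.5 - (-2))/(-4 - (-2)) × (-2.5 - 0)/(-4 - 0) × (-2.5 - 2)/(-4 - 2) = 0.117188
L_1(-2.5) = (-2.5 - (-4))/(-2 - (-4)) × (-2.5 - 0)/(-2 - 0) × (-2.5 - 2)/(-2 - 2) = 1.054688
L_2(-2.5) = (-2.5 - (-4))/(0 - (-4)) × (-2.5 - (-2))/(0 - (-2)) × (-2.5 - 2)/(0 - 2) = -0.210938
L_3(-2.5) = (-2.5 - (-4))/(2 - (-4)) × (-2.5 - (-2))/(2 - (-2)) × (-2.5 - 0)/(2 - 0) = 0.039062

P(-2.5) = 10×L_0(-2.5) + (-1)×L_1(-2.5) + (-9)×L_2(-2.5) + 13×L_3(-2.5)
P(-2.5) = 2.523438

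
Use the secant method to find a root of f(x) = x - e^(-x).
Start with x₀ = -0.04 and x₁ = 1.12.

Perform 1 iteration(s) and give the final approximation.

f(x) = x - e^(-x)
x₀ = -0.04, x₁ = 1.12

Secant formula: x_{n+1} = x_n - f(x_n)(x_n - x_{n-1})/(f(x_n) - f(x_{n-1}))

Iteration 1:
  f(-0.040000) = -1.080811
  f(1.120000) = 0.793720
  x_2 = 1.120000 - 0.793720×(1.120000 - (-0.040000))/(0.793720 - (-1.080811))
       = 0.628829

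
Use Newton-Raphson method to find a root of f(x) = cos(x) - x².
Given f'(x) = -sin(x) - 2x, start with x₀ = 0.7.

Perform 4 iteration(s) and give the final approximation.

f(x) = cos(x) - x²
f'(x) = -sin(x) - 2x
x₀ = 0.7

Newton-Raphson formula: x_{n+1} = x_n - f(x_n)/f'(x_n)

Iteration 1:
  f(0.700000) = 0.274842
  f'(0.700000) = -2.044218
  x_1 = 0.700000 - 0.274842/(-2.044218) = 0.834449
Iteration 2:
  f(0.834449) = -0.024718
  f'(0.834449) = -2.409823
  x_2 = 0.834449 - (-0.024718)/(-2.409823) = 0.824191
Iteration 3:
  f(0.824191) = -0.000141
  f'(0.824191) = -2.382382
  x_3 = 0.824191 - (-0.000141)/(-2.382382) = 0.824132
Iteration 4:
  f(0.824132) = 0.000000
  f'(0.824132) = -2.382223
  x_4 = 0.824132 - 0.000000/(-2.382223) = 0.824132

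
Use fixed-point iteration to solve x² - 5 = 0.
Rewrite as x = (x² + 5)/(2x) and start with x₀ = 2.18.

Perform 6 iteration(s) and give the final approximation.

Equation: x² - 5 = 0
Fixed-point form: x = (x² + 5)/(2x)
x₀ = 2.18

x_1 = g(2.180000) = 2.236789
x_2 = g(2.236789) = 2.236068
x_3 = g(2.236068) = 2.236068
x_4 = g(2.236068) = 2.236068
x_5 = g(2.236068) = 2.236068
x_6 = g(2.236068) = 2.236068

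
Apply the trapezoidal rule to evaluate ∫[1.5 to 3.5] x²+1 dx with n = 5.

f(x) = x²+1
a = 1.5, b = 3.5, n = 5
h = (b - a)/n = 0.400000

Trapezoidal rule: (h/2)[f(x₀) + 2f(x₁) + 2f(x₂) + ... + f(xₙ)]

x_0 = 1.5000, f(x_0) = 3.250000, coefficient = 1
x_1 = 1.9000, f(x_1) = 4.610000, coefficient = 2
x_2 = 2.3000, f(x_2) = 6.290000, coefficient = 2
x_3 = 2.7000, f(x_3) = 8.290000, coefficient = 2
x_4 = 3.1000, f(x_4) = 10.610000, coefficient = 2
x_5 = 3.5000, f(x_5) = 13.250000, coefficient = 1

I ≈ (0.400000/2) × 76.100000 = 15.220000
Exact value: 15.166667
Error: 0.053333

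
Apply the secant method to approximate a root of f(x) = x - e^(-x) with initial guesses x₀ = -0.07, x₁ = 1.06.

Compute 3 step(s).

f(x) = x - e^(-x)
x₀ = -0.07, x₁ = 1.06

Secant formula: x_{n+1} = x_n - f(x_n)(x_n - x_{n-1})/(f(x_n) - f(x_{n-1}))

Iteration 1:
  f(-0.070000) = -1.142508
  f(1.060000) = 0.713544
  x_2 = 1.060000 - 0.713544×(1.060000 - (-0.070000))/(0.713544 - (-1.142508))
       = 0.625581
Iteration 2:
  f(1.060000) = 0.713544
  f(0.625581) = 0.090630
  x_3 = 0.625581 - 0.090630×(0.625581 - 1.060000)/(0.090630 - 0.713544)
       = 0.562375
Iteration 3:
  f(0.625581) = 0.090630
  f(0.562375) = -0.007478
  x_4 = 0.562375 - (-0.007478)×(0.562375 - 0.625581)/(-0.007478 - 0.090630)
       = 0.567193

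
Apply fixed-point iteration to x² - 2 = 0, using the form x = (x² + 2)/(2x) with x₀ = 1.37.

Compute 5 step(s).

Equation: x² - 2 = 0
Fixed-point form: x = (x² + 2)/(2x)
x₀ = 1.37

x_1 = g(1.370000) = 1.414927
x_2 = g(1.414927) = 1.414214
x_3 = g(1.414214) = 1.414214
x_4 = g(1.414214) = 1.414214
x_5 = g(1.414214) = 1.414214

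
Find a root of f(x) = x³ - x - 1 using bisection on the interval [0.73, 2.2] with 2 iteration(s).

f(x) = x³ - x - 1
Initial interval: [0.73, 2.2]

Iteration 1:
  c_1 = (0.730000 + 2.200000)/2 = 1.465000
  f(c_1) = f(1.465000) = 0.679220
  f(a) × f(c) < 0, new interval: [0.730000, 1.465000]
Iteration 2:
  c_2 = (0.730000 + 1.465000)/2 = 1.097500
  f(c_2) = f(1.097500) = -0.775554
  f(a) × f(c) ≥ 0, new interval: [1.097500, 1.465000]

After 2 iteration(s), the approximation is c_2 = 1.097500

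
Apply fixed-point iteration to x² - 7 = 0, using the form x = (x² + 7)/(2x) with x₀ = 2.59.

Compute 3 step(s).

Equation: x² - 7 = 0
Fixed-point form: x = (x² + 7)/(2x)
x₀ = 2.59

x_1 = g(2.590000) = 2.646351
x_2 = g(2.646351) = 2.645751
x_3 = g(2.645751) = 2.645751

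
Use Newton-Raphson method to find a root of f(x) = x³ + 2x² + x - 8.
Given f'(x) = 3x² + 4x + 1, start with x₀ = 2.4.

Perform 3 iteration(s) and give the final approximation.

f(x) = x³ + 2x² + x - 8
f'(x) = 3x² + 4x + 1
x₀ = 2.4

Newton-Raphson formula: x_{n+1} = x_n - f(x_n)/f'(x_n)

Iteration 1:
  f(2.400000) = 19.744000
  f'(2.400000) = 27.880000
  x_1 = 2.400000 - 19.744000/27.880000 = 1.691822
Iteration 2:
  f(1.691822) = 4.258784
  f'(1.691822) = 16.354074
  x_2 = 1.691822 - 4.258784/16.354074 = 1.431411
Iteration 3:
  f(1.431411) = 0.462156
  f'(1.431411) = 12.872455
  x_3 = 1.431411 - 0.462156/12.872455 = 1.395508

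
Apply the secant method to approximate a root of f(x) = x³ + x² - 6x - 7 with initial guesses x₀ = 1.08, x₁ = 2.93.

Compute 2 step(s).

f(x) = x³ + x² - 6x - 7
x₀ = 1.08, x₁ = 2.93

Secant formula: x_{n+1} = x_n - f(x_n)(x_n - x_{n-1})/(f(x_n) - f(x_{n-1}))

Iteration 1:
  f(1.080000) = -11.053888
  f(2.930000) = 9.158657
  x_2 = 2.930000 - 9.158657×(2.930000 - 1.080000)/(9.158657 - (-11.053888))
       = 2.091733
Iteration 2:
  f(2.930000) = 9.158657
  f(2.091733) = -6.022997
  x_3 = 2.091733 - (-6.022997)×(2.091733 - 2.930000)/(-6.022997 - 9.158657)
       = 2.424297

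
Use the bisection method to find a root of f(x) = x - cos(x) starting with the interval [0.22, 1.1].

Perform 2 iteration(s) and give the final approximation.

f(x) = x - cos(x)
Initial interval: [0.22, 1.1]

Iteration 1:
  c_1 = (0.220000 + 1.100000)/2 = 0.660000
  f(c_1) = f(0.660000) = -0.129992
  f(a) × f(c) ≥ 0, new interval: [0.660000, 1.100000]
Iteration 2:
  c_2 = (0.660000 + 1.100000)/2 = 0.880000
  f(c_2) = f(0.880000) = 0.242849
  f(a) × f(c) < 0, new interval: [0.660000, 0.880000]

After 2 iteration(s), the approximation is c_2 = 0.880000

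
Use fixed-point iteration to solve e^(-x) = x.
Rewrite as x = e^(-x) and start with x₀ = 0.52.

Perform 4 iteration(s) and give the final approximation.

Equation: e^(-x) = x
Fixed-point form: x = e^(-x)
x₀ = 0.52

x_1 = g(0.520000) = 0.594521
x_2 = g(0.594521) = 0.551827
x_3 = g(0.551827) = 0.575897
x_4 = g(0.575897) = 0.562201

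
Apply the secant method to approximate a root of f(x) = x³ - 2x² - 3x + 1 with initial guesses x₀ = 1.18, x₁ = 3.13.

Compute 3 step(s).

f(x) = x³ - 2x² - 3x + 1
x₀ = 1.18, x₁ = 3.13

Secant formula: x_{n+1} = x_n - f(x_n)(x_n - x_{n-1})/(f(x_n) - f(x_{n-1}))

Iteration 1:
  f(1.180000) = -3.681768
  f(3.130000) = 2.680497
  x_2 = 3.130000 - 2.680497×(3.130000 - 1.180000)/(2.680497 - (-3.681768))
       = 2.308442
Iteration 2:
  f(3.130000) = 2.680497
  f(2.308442) = -4.281668
  x_3 = 2.308442 - (-4.281668)×(2.308442 - 3.130000)/(-4.281668 - 2.680497)
       = 2.813693
Iteration 3:
  f(2.308442) = -4.281668
  f(2.813693) = -0.999182
  x_4 = 2.813693 - (-0.999182)×(2.813693 - 2.308442)/(-0.999182 - (-4.281668))
       = 2.967490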